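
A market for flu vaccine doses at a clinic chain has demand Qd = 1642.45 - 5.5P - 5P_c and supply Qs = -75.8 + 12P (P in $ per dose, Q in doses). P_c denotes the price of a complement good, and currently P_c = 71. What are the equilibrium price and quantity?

P* = 77.9, Q* = 859

With P_c = 71, demand is Qd = 1287.45 - 5.5P.
Equating demand and supply, 1287.45 - 5.5P = -75.8 + 12P gives 17.5P = 1363.25, so P* = 77.9.
Then Q* = 1287.45 - 5.5(77.9) = 859.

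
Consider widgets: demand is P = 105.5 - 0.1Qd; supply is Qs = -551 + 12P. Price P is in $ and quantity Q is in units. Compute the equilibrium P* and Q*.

P* = 73, Q* = 325

Rewriting in direct form: Qd = 1055 - 10P.
Equating demand and supply, 1055 - 10P = -551 + 12P gives 22P = 1606, so P* = 73.
From the demand curve, Q* = 1055 - 10(73) = 325.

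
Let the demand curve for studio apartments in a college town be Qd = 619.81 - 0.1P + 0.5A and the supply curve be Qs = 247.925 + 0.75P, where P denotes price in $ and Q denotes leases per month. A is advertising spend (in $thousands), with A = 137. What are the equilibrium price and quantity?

P* = 518.1, Q* = 636.5

With A = 137, demand is Qd = 688.31 - 0.1P.
The market clears where 688.31 - 0.1P = 247.925 + 0.75P. Rearranging, 0.85P = 440.385, hence P* = 518.1.
From the demand curve, Q* = 688.31 - 0.1(518.1) = 636.5.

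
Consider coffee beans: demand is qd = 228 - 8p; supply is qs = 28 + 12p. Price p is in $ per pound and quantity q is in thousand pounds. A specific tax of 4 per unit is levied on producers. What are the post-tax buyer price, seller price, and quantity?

p_b = 12.4, p_s = 8.4, q = 128.8

The tax drives a wedge p_b - p_s = 4. Substituting p_s = p_b - 4 into supply: qs = -20 + 12p_b.
Set qd = qs: 228 - 8p_b = -20 + 12p_b, so 248 = 20p_b and p_b = 12.4.
So p_s = 8.4 and the quantity traded is q = 228 - 8(12.4) = 128.8.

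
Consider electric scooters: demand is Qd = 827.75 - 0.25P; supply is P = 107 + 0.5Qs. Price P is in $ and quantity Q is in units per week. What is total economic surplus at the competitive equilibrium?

In direct form, Qs = -214 + 2P.
Set Qd = Qs: 827.75 - 0.25P = -214 + 2P, so 1041.75 = 2.25P and P* = 463.
Then Q* = 827.75 - 0.25(463) = 712.
Demand choke price = 3311; supply choke price = 107. CS = ½(3311 - 463)(712) = 1013888; PS = ½(463 - 107)(712) = 126736. Total surplus = 1140624.

Total surplus = 1140624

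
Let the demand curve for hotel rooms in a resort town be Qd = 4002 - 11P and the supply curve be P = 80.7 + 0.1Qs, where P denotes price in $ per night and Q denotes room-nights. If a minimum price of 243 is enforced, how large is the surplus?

Surplus = 294

In direct form, Qs = -807 + 10P.
At P = 243: Qd = 1329 and Qs = 1623.
Surplus = Qs - Qd = 1623 - 1329 = 294.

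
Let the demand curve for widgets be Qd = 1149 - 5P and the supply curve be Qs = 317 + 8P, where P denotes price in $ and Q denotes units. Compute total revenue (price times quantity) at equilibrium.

Total revenue = 53056

Equating demand and supply, 1149 - 5P = 317 + 8P gives 13P = 832, so P* = 64.
Then Q* = 1149 - 5(64) = 829.
Total revenue = P* × Q* = 64 × 829 = 53056.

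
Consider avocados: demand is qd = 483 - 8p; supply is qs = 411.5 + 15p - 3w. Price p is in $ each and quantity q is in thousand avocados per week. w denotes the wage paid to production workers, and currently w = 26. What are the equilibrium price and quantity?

p* = 6.5, q* = 431

With w = 26, supply is qs = 333.5 + 15p.
At equilibrium qd = qs, so 483 - 8p = 333.5 + 15p; collecting terms, 149.5 = 23p and p* = 6.5.
Substitute back: q* = 483 - 8(6.5) = 431.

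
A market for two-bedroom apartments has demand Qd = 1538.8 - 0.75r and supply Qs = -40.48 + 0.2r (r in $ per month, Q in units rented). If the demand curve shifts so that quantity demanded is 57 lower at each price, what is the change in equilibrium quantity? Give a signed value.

At equilibrium Qd = Qs, so 1538.8 - 0.75r = -40.48 + 0.2r; collecting terms, 1579.28 = 0.95r and r* = 1662.4.
From the demand curve, Q* = 1538.8 - 0.75(1662.4) = 292.
After the shift, demand is Qd = 1481.8 - 0.75r.
Re-solving, 0.95r = 1522.28 gives r = 1602.4 and Q = 280.
ΔQ = 280 - 292 = -12.

ΔQ = -12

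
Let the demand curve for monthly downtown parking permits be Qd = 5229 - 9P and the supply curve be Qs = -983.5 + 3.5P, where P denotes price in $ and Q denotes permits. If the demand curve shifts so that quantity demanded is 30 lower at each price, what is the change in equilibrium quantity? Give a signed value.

ΔQ = -8.4

Set Qd = Qs: 5229 - 9P = -983.5 + 3.5P, so 6212.5 = 12.5P and P* = 497.
Substitute back: Q* = 5229 - 9(497) = 756.
After the shift, demand is Qd = 5199 - 9P.
Re-solving, 12.5P = 6182.5 gives P = 494.6 and Q = 747.6.
ΔQ = 747.6 - 756 = -8.4.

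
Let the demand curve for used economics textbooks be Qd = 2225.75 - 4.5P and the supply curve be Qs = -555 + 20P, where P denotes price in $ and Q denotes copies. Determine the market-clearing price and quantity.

P* = 113.5, Q* = 1715

At equilibrium Qd = Qs, so 2225.75 - 4.5P = -555 + 20P; collecting terms, 2780.75 = 24.5P and P* = 113.5.
From the demand curve, Q* = 2225.75 - 4.5(113.5) = 1715.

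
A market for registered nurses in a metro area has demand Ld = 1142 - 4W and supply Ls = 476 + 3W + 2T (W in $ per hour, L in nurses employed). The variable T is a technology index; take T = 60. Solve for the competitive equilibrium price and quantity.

W* = 78, L* = 830

With T = 60, supply is Ls = 596 + 3W.
The market clears where 1142 - 4W = 596 + 3W. Rearranging, 7W = 546, hence W* = 78.
Substitute back: L* = 1142 - 4(78) = 830.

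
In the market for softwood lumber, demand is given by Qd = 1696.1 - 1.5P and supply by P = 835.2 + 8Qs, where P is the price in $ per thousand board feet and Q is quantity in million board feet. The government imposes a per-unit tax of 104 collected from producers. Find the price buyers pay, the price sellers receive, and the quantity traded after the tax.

P_b = 1116, P_s = 1012, Q = 22.1

Inverting to quantity form: Qs = -104.4 + 0.125P.
The tax drives a wedge P_b - P_s = 104. Substituting P_s = P_b - 104 into supply: Qs = -117.4 + 0.125P_b.
Equate demand and the shifted supply: 1696.1 - 1.5P_b = -117.4 + 0.125P_b, giving 1.625P_b = 1813.5, so P_b = 1116.
So P_s = 1012 and the quantity traded is Q = 1696.1 - 1.5(1116) = 22.1.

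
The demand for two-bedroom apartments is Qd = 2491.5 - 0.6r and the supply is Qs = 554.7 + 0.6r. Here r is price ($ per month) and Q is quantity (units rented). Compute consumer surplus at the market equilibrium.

The market clears where 2491.5 - 0.6r = 554.7 + 0.6r. Rearranging, 1.2r = 1936.8, hence r* = 1614.
Substitute back: Q* = 2491.5 - 0.6(1614) = 1523.1.
Demand choke price (Qd = 0): r = 2491.5/0.6 = 4152.5. Consumer surplus = ½ × (4152.5 - 1614) × 1523.1 = 1933194.675.

Consumer surplus = 1933194.675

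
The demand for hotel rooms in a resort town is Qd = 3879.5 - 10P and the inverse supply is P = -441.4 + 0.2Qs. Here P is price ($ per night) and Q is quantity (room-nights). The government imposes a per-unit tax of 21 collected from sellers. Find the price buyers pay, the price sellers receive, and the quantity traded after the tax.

In direct form, Qs = 2207 + 5P.
The tax drives a wedge P_b - P_s = 21. Substituting P_s = P_b - 21 into supply: Qs = 2102 + 5P_b.
Market clearing requires 3879.5 - 10P_b = 2102 + 5P_b; hence 1777.5 = 15P_b and P_b = 118.5.
So P_s = 97.5 and the quantity traded is Q = 3879.5 - 10(118.5) = 2694.5.

P_b = 118.5, P_s = 97.5, Q = 2694.5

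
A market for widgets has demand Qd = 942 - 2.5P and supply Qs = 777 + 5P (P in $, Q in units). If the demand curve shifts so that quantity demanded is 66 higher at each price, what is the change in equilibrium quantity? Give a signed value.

ΔQ = 44

Set Qd = Qs: 942 - 2.5P = 777 + 5P, so 165 = 7.5P and P* = 22.
Then Q* = 942 - 2.5(22) = 887.
After the shift, demand is Qd = 1008 - 2.5P.
Re-solving, 7.5P = 231 gives P = 30.8 and Q = 931.
ΔQ = 931 - 887 = 44.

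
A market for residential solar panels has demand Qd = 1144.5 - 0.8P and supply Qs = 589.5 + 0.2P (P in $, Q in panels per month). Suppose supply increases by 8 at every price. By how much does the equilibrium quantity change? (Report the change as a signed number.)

ΔQ = 6.4

Equating demand and supply, 1144.5 - 0.8P = 589.5 + 0.2P gives P = 555, so P* = 555.
From the demand curve, Q* = 1144.5 - 0.8(555) = 700.5.
After the shift, supply is Qs = 597.5 + 0.2P.
New equilibrium: 547 = P, so P = 547 and Q = 706.9.
ΔQ = 706.9 - 700.5 = 6.4.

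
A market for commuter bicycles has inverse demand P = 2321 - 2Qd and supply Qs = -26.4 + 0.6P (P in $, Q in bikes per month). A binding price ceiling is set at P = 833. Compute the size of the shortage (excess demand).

Shortage = 270.6

Solving each curve for Q: Qd = 1160.5 - 0.5P.
Evaluating both curves at the ceiling price 833 gives Qd = 744, Qs = 473.4.
Shortage = Qd - Qs = 744 - 473.4 = 270.6.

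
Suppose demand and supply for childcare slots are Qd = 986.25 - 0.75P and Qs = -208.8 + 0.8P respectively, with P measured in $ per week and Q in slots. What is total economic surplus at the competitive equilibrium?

At equilibrium Qd = Qs, so 986.25 - 0.75P = -208.8 + 0.8P; collecting terms, 1195.05 = 1.55P and P* = 771.
From the demand curve, Q* = 986.25 - 0.75(771) = 408.
Demand choke price = 1315; supply choke price = 261. CS = ½(1315 - 771)(408) = 110976; PS = ½(771 - 261)(408) = 104040. Total surplus = 215016.

Total surplus = 215016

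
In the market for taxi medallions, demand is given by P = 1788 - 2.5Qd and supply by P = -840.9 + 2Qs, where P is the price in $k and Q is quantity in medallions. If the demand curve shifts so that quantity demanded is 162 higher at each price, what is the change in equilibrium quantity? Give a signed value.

ΔQ = 90

Solving each curve for Q: Qd = 715.2 - 0.4P and Qs = 420.45 + 0.5P.
The market clears where 715.2 - 0.4P = 420.45 + 0.5P. Rearranging, 0.9P = 294.75, hence P* = 327.5.
Then Q* = 715.2 - 0.4(327.5) = 584.2.
After the shift, demand is Qd = 877.2 - 0.4P.
Re-solving, 0.9P = 456.75 gives P = 507.5 and Q = 674.2.
ΔQ = 674.2 - 584.2 = 90.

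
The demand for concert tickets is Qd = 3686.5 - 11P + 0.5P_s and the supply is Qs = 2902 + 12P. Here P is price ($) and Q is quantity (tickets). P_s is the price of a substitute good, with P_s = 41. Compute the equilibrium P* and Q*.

With P_s = 41, demand is Qd = 3707 - 11P.
The market clears where 3707 - 11P = 2902 + 12P. Rearranging, 23P = 805, hence P* = 35.
Then Q* = 3707 - 11(35) = 3322.

P* = 35, Q* = 3322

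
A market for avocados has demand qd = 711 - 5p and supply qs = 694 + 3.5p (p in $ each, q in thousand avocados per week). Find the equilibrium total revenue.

Total revenue = 1402

The market clears where 711 - 5p = 694 + 3.5p. Rearranging, 8.5p = 17, hence p* = 2.
Then q* = 711 - 5(2) = 701.
Total revenue = p* × q* = 2 × 701 = 1402.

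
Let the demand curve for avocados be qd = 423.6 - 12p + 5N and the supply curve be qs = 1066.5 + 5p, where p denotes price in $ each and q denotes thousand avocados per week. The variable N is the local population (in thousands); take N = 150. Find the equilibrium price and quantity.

With N = 150, demand is qd = 1173.6 - 12p.
At equilibrium qd = qs, so 1173.6 - 12p = 1066.5 + 5p; collecting terms, 107.1 = 17p and p* = 6.3.
Then q* = 1173.6 - 12(6.3) = 1098.

p* = 6.3, q* = 1098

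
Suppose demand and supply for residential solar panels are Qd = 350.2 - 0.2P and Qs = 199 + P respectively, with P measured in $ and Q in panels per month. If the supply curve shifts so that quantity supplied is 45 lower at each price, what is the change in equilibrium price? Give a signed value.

At equilibrium Qd = Qs, so 350.2 - 0.2P = 199 + P; collecting terms, 151.2 = 1.2P and P* = 126.
Then Q* = 350.2 - 0.2(126) = 325.
After the shift, supply is Qs = 154 + P.
The new intersection has 196.2 = 1.2P, i.e. P = 163.5, Q = 317.5.
ΔP = 163.5 - 126 = 37.5.

ΔP = 37.5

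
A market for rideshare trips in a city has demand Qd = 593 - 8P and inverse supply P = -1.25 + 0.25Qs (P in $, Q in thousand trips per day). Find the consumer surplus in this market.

Inverting to quantity form: Qs = 5 + 4P.
Set Qd = Qs: 593 - 8P = 5 + 4P, so 588 = 12P and P* = 49.
Plugging P* into demand: Q* = 593 - 8(49) = 201.
Demand choke price (Qd = 0): P = 593/8 = 74.125. Consumer surplus = ½ × (74.125 - 49) × 201 = 2525.0625.

Consumer surplus = 2525.0625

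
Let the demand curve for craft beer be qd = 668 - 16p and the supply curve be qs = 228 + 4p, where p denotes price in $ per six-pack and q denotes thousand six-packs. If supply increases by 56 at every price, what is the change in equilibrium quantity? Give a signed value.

Δq = 44.8

Set qd = qs: 668 - 16p = 228 + 4p, so 440 = 20p and p* = 22.
Plugging p* into demand: q* = 668 - 16(22) = 316.
After the shift, supply is qs = 284 + 4p.
New equilibrium: 384 = 20p, so p = 19.2 and q = 360.8.
Δq = 360.8 - 316 = 44.8.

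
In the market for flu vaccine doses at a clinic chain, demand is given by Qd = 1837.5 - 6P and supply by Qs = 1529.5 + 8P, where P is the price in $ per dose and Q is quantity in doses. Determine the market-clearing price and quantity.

Set Qd = Qs: 1837.5 - 6P = 1529.5 + 8P, so 308 = 14P and P* = 22.
Substitute back: Q* = 1837.5 - 6(22) = 1705.5.

P* = 22, Q* = 1705.5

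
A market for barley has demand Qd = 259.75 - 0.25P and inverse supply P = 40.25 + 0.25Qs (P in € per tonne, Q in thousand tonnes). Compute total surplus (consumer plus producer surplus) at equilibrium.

Total surplus = 117353.125

Rewriting in direct form: Qs = -161 + 4P.
The market clears where 259.75 - 0.25P = -161 + 4P. Rearranging, 4.25P = 420.75, hence P* = 99.
From the demand curve, Q* = 259.75 - 0.25(99) = 235.
Demand choke price = 1039; supply choke price = 40.25. CS = ½(1039 - 99)(235) = 110450; PS = ½(99 - 40.25)(235) = 6903.125. Total surplus = 117353.125.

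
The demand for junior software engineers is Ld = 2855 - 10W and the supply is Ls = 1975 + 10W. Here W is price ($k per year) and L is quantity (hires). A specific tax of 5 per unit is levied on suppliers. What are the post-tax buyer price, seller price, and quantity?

W_b = 46.5, W_s = 41.5, L = 2390

The tax drives a wedge W_b - W_s = 5. Substituting W_s = W_b - 5 into supply: Ls = 1925 + 10W_b.
Equate demand and the shifted supply: 2855 - 10W_b = 1925 + 10W_b, giving 20W_b = 930, so W_b = 46.5.
So W_s = 41.5 and the quantity traded is L = 2855 - 10(46.5) = 2390.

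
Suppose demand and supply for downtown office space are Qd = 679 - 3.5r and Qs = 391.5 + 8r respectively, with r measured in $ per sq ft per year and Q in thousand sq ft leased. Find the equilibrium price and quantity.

Set Qd = Qs: 679 - 3.5r = 391.5 + 8r, so 287.5 = 11.5r and r* = 25.
From the demand curve, Q* = 679 - 3.5(25) = 591.5.

r* = 25, Q* = 591.5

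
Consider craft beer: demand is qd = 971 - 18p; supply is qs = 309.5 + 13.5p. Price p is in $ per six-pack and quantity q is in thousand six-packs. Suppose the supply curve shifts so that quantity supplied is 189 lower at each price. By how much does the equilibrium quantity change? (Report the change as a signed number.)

Set qd = qs: 971 - 18p = 309.5 + 13.5p, so 661.5 = 31.5p and p* = 21.
Substitute back: q* = 971 - 18(21) = 593.
After the shift, supply is qs = 120.5 + 13.5p.
The new intersection has 850.5 = 31.5p, i.e. p = 27, q = 485.
Δq = 485 - 593 = -108.

Δq = -108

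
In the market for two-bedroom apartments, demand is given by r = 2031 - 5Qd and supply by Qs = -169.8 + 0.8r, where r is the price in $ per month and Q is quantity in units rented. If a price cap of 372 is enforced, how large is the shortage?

Shortage = 204

Rewriting in direct form: Qd = 406.2 - 0.2r.
At r = 372: Qd = 331.8 and Qs = 127.8.
Shortage = Qd - Qs = 331.8 - 127.8 = 204.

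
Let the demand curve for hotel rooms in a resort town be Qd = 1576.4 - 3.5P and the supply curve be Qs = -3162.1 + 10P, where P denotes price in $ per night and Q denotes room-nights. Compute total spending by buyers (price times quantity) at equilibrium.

Set Qd = Qs: 1576.4 - 3.5P = -3162.1 + 10P, so 4738.5 = 13.5P and P* = 351.
From the demand curve, Q* = 1576.4 - 3.5(351) = 347.9.
Total spending by buyers = P* × Q* = 351 × 347.9 = 122112.9.

Total spending by buyers = 122112.9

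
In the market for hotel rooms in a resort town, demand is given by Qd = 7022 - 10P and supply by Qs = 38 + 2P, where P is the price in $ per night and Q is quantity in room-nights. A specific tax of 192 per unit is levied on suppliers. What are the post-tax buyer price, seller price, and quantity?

P_b = 614, P_s = 422, Q = 882

The tax drives a wedge P_b - P_s = 192. Substituting P_s = P_b - 192 into supply: Qs = -346 + 2P_b.
Set Qd = Qs: 7022 - 10P_b = -346 + 2P_b, so 7368 = 12P_b and P_b = 614.
Then P_s = 614 - 192 = 422 and Q = 7022 - 10(614) = 882.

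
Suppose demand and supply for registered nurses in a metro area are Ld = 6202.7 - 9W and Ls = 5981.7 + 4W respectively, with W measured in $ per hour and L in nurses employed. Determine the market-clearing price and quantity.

Set Ld = Ls: 6202.7 - 9W = 5981.7 + 4W, so 221 = 13W and W* = 17.
Then L* = 6202.7 - 9(17) = 6049.7.

W* = 17, L* = 6049.7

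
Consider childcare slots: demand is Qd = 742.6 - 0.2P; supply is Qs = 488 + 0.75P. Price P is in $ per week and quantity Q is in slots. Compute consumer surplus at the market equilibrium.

Equating demand and supply, 742.6 - 0.2P = 488 + 0.75P gives 0.95P = 254.6, so P* = 268.
From the demand curve, Q* = 742.6 - 0.2(268) = 689.
Demand choke price (Qd = 0): P = 742.6/0.2 = 3713. Consumer surplus = ½ × (3713 - 268) × 689 = 1186802.5.

Consumer surplus = 1186802.5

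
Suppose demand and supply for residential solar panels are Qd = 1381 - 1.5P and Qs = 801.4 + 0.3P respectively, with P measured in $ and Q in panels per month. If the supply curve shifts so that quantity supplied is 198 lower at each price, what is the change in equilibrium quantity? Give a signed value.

ΔQ = -165

The market clears where 1381 - 1.5P = 801.4 + 0.3P. Rearranging, 1.8P = 579.6, hence P* = 322.
From the demand curve, Q* = 1381 - 1.5(322) = 898.
After the shift, supply is Qs = 603.4 + 0.3P.
The new intersection has 777.6 = 1.8P, i.e. P = 432, Q = 733.
ΔQ = 733 - 898 = -165.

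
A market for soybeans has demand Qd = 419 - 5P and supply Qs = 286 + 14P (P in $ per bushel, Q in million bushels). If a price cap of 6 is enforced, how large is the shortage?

Shortage = 19

With P fixed at 6, quantity demanded is 389 and quantity supplied is 370.
Shortage = Qd - Qs = 389 - 370 = 19.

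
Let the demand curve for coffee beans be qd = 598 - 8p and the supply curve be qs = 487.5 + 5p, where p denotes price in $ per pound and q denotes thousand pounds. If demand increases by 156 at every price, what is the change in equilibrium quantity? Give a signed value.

The market clears where 598 - 8p = 487.5 + 5p. Rearranging, 13p = 110.5, hence p* = 8.5.
Plugging p* into demand: q* = 598 - 8(8.5) = 530.
After the shift, demand is qd = 754 - 8p.
The new intersection has 266.5 = 13p, i.e. p = 20.5, q = 590.
Δq = 590 - 530 = 60.

Δq = 60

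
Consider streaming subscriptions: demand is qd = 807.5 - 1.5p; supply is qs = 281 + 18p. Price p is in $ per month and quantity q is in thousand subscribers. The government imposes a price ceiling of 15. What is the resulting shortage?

At p = 15: qd = 785 and qs = 551.
Shortage = qd - qs = 785 - 551 = 234.

Shortage = 234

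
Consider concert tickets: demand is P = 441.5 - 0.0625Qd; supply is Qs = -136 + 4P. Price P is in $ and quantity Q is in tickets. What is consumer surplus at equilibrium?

Consumer surplus = 53138

Rewriting in direct form: Qd = 7064 - 16P.
Set Qd = Qs: 7064 - 16P = -136 + 4P, so 7200 = 20P and P* = 360.
Substitute back: Q* = 7064 - 16(360) = 1304.
Demand choke price (Qd = 0): P = 7064/16 = 441.5. Consumer surplus = ½ × (441.5 - 360) × 1304 = 53138.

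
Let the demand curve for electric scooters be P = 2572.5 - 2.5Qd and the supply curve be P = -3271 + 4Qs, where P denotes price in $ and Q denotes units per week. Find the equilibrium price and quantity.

Rewriting in direct form: Qd = 1029 - 0.4P and Qs = 817.75 + 0.25P.
Set Qd = Qs: 1029 - 0.4P = 817.75 + 0.25P, so 211.25 = 0.65P and P* = 325.
From the demand curve, Q* = 1029 - 0.4(325) = 899.

P* = 325, Q* = 899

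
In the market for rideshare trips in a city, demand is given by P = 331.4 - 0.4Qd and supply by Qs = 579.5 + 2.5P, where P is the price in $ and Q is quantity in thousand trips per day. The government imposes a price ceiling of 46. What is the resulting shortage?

Shortage = 19

In direct form, Qd = 828.5 - 2.5P.
With P fixed at 46, quantity demanded is 713.5 and quantity supplied is 694.5.
Shortage = Qd - Qs = 713.5 - 694.5 = 19.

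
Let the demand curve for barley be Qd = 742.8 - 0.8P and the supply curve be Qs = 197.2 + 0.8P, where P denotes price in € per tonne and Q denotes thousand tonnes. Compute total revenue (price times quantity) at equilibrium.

The market clears where 742.8 - 0.8P = 197.2 + 0.8P. Rearranging, 1.6P = 545.6, hence P* = 341.
Substitute back: Q* = 742.8 - 0.8(341) = 470.
Total revenue = P* × Q* = 341 × 470 = 160270.

Total revenue = 160270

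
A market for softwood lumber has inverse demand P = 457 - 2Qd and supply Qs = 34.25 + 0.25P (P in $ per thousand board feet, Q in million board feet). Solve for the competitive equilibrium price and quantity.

P* = 259, Q* = 99

Rewriting in direct form: Qd = 228.5 - 0.5P.
Set Qd = Qs: 228.5 - 0.5P = 34.25 + 0.25P, so 194.25 = 0.75P and P* = 259.
Plugging P* into demand: Q* = 228.5 - 0.5(259) = 99.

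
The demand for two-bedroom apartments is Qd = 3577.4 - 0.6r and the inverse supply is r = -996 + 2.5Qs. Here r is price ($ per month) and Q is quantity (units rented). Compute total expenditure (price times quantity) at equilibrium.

Total expenditure = 5308930

Rewriting in direct form: Qs = 398.4 + 0.4r.
Equating demand and supply, 3577.4 - 0.6r = 398.4 + 0.4r gives r = 3179, so r* = 3179.
Then Q* = 3577.4 - 0.6(3179) = 1670.
Total expenditure = r* × Q* = 3179 × 1670 = 5308930.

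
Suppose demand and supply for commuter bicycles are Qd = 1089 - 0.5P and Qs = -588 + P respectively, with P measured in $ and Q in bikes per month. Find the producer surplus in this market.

Set Qd = Qs: 1089 - 0.5P = -588 + P, so 1677 = 1.5P and P* = 1118.
Substitute back: Q* = 1089 - 0.5(1118) = 530.
Supply choke price (Qs = 0): P = 588. Producer surplus = ½ × (1118 - 588) × 530 = 140450.

Producer surplus = 140450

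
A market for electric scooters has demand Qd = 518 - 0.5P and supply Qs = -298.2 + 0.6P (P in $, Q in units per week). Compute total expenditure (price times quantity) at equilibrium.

Total expenditure = 109074

At equilibrium Qd = Qs, so 518 - 0.5P = -298.2 + 0.6P; collecting terms, 816.2 = 1.1P and P* = 742.
From the demand curve, Q* = 518 - 0.5(742) = 147.
Total expenditure = P* × Q* = 742 × 147 = 109074.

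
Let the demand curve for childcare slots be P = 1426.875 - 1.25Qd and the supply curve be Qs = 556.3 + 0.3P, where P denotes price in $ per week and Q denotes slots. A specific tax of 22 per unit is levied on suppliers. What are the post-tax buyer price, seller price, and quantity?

Inverting to quantity form: Qd = 1141.5 - 0.8P.
With a tax of 22 on suppliers, they supply based on the net price P_s = P_b - 22, so Qs = 549.7 + 0.3P_b.
Equate demand and the shifted supply: 1141.5 - 0.8P_b = 549.7 + 0.3P_b, giving 1.1P_b = 591.8, so P_b = 538.
So P_s = 516 and the quantity traded is Q = 1141.5 - 0.8(538) = 711.1.

P_b = 538, P_s = 516, Q = 711.1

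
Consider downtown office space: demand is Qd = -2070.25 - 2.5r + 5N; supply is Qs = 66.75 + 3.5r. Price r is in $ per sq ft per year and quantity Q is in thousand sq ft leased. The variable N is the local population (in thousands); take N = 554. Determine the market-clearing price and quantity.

r* = 105.5, Q* = 436

With N = 554, demand is Qd = 699.75 - 2.5r.
The market clears where 699.75 - 2.5r = 66.75 + 3.5r. Rearranging, 6r = 633, hence r* = 105.5.
Then Q* = 699.75 - 2.5(105.5) = 436.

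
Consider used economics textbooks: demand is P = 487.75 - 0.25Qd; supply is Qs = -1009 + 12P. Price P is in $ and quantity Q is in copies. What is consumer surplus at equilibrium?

Consumer surplus = 183315.125

Rewriting in direct form: Qd = 1951 - 4P.
The market clears where 1951 - 4P = -1009 + 12P. Rearranging, 16P = 2960, hence P* = 185.
Plugging P* into demand: Q* = 1951 - 4(185) = 1211.
Demand choke price (Qd = 0): P = 1951/4 = 487.75. Consumer surplus = ½ × (487.75 - 185) × 1211 = 183315.125.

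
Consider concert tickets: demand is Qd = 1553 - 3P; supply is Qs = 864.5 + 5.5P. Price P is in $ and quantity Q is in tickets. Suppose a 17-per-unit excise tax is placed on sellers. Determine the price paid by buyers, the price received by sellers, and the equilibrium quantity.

Sellers keep P_s = P_b - 17 per unit, so supply in terms of the buyer price is Qs = 771 + 5.5P_b.
Market clearing requires 1553 - 3P_b = 771 + 5.5P_b; hence 782 = 8.5P_b and P_b = 92.
So P_s = 75 and the quantity traded is Q = 1553 - 3(92) = 1277.

P_b = 92, P_s = 75, Q = 1277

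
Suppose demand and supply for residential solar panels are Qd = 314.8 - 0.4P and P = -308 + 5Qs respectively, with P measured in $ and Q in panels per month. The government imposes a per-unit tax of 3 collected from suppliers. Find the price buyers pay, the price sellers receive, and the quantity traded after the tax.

Inverting to quantity form: Qs = 61.6 + 0.2P.
Suppliers keep P_s = P_b - 3 per unit, so supply in terms of the buyer price is Qs = 61 + 0.2P_b.
Market clearing requires 314.8 - 0.4P_b = 61 + 0.2P_b; hence 253.8 = 0.6P_b and P_b = 423.
Then P_s = 423 - 3 = 420 and Q = 314.8 - 0.4(423) = 145.6.

P_b = 423, P_s = 420, Q = 145.6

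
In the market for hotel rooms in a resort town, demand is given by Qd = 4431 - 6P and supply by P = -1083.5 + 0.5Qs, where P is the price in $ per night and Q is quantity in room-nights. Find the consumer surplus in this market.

Consumer surplus = 622440.75

Inverting to quantity form: Qs = 2167 + 2P.
Set Qd = Qs: 4431 - 6P = 2167 + 2P, so 2264 = 8P and P* = 283.
Then Q* = 4431 - 6(283) = 2733.
Demand choke price (Qd = 0): P = 4431/6 = 738.5. Consumer surplus = ½ × (738.5 - 283) × 2733 = 622440.75.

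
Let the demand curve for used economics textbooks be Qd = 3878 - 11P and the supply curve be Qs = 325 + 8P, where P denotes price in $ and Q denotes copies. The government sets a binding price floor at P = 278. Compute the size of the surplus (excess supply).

At P = 278: Qd = 820 and Qs = 2549.
Surplus = Qs - Qd = 2549 - 820 = 1729.

Surplus = 1729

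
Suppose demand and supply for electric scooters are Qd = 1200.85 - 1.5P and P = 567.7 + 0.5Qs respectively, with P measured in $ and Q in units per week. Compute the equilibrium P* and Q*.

P* = 667.5, Q* = 199.6

Inverting to quantity form: Qs = -1135.4 + 2P.
Set Qd = Qs: 1200.85 - 1.5P = -1135.4 + 2P, so 2336.25 = 3.5P and P* = 667.5.
From the demand curve, Q* = 1200.85 - 1.5(667.5) = 199.6.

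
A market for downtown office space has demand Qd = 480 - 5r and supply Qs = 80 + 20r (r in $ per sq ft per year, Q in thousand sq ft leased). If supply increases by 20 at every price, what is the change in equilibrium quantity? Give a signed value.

At equilibrium Qd = Qs, so 480 - 5r = 80 + 20r; collecting terms, 400 = 25r and r* = 16.
Substitute back: Q* = 480 - 5(16) = 400.
After the shift, supply is Qs = 100 + 20r.
New equilibrium: 380 = 25r, so r = 15.2 and Q = 404.
ΔQ = 404 - 400 = 4.

ΔQ = 4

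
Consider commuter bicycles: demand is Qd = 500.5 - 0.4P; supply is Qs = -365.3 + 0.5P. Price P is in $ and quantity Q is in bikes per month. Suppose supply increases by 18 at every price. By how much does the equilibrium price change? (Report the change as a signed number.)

At equilibrium Qd = Qs, so 500.5 - 0.4P = -365.3 + 0.5P; collecting terms, 865.8 = 0.9P and P* = 962.
Plugging P* into demand: Q* = 500.5 - 0.4(962) = 115.7.
After the shift, supply is Qs = -347.3 + 0.5P.
The new intersection has 847.8 = 0.9P, i.e. P = 942, Q = 123.7.
ΔP = 942 - 962 = -20.

ΔP = -20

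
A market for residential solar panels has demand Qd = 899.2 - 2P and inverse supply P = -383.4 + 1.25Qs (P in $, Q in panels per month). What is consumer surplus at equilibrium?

Consumer surplus = 56644

In direct form, Qs = 306.72 + 0.8P.
Equating demand and supply, 899.2 - 2P = 306.72 + 0.8P gives 2.8P = 592.48, so P* = 211.6.
Substitute back: Q* = 899.2 - 2(211.6) = 476.
Demand choke price (Qd = 0): P = 899.2/2 = 449.6. Consumer surplus = ½ × (449.6 - 211.6) × 476 = 56644.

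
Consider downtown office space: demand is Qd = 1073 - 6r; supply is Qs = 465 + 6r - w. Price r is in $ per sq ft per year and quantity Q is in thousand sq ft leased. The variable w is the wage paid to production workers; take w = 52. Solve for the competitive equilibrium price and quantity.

With w = 52, supply is Qs = 413 + 6r.
The market clears where 1073 - 6r = 413 + 6r. Rearranging, 12r = 660, hence r* = 55.
Substitute back: Q* = 1073 - 6(55) = 743.

r* = 55, Q* = 743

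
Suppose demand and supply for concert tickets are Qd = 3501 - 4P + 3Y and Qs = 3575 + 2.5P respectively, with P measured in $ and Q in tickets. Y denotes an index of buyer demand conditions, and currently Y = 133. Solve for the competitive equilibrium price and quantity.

With Y = 133, demand is Qd = 3900 - 4P.
The market clears where 3900 - 4P = 3575 + 2.5P. Rearranging, 6.5P = 325, hence P* = 50.
Then Q* = 3900 - 4(50) = 3700.

P* = 50, Q* = 3700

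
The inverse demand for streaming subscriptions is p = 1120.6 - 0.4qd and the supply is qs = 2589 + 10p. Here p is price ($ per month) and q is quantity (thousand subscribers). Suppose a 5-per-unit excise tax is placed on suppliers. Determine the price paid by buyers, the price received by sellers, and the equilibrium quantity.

In direct form, qd = 2801.5 - 2.5p.
Suppliers keep p_s = p_b - 5 per unit, so supply in terms of the buyer price is qs = 2539 + 10p_b.
Equate demand and the shifted supply: 2801.5 - 2.5p_b = 2539 + 10p_b, giving 12.5p_b = 262.5, so p_b = 21.
Then p_s = 21 - 5 = 16 and q = 2801.5 - 2.5(21) = 2749.

p_b = 21, p_s = 16, q = 2749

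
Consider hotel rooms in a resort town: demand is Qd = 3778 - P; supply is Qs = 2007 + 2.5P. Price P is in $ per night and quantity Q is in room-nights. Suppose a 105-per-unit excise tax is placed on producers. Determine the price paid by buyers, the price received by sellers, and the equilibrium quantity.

The tax drives a wedge P_b - P_s = 105. Substituting P_s = P_b - 105 into supply: Qs = 1744.5 + 2.5P_b.
Set Qd = Qs: 3778 - P_b = 1744.5 + 2.5P_b, so 2033.5 = 3.5P_b and P_b = 581.
Then P_s = 581 - 105 = 476 and Q = 3778 - 581 = 3197.

P_b = 581, P_s = 476, Q = 3197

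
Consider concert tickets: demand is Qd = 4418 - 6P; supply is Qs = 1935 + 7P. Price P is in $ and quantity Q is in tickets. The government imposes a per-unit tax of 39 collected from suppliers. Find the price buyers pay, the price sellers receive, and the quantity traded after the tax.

P_b = 212, P_s = 173, Q = 3146

Suppliers keep P_s = P_b - 39 per unit, so supply in terms of the buyer price is Qs = 1662 + 7P_b.
Equate demand and the shifted supply: 4418 - 6P_b = 1662 + 7P_b, giving 13P_b = 2756, so P_b = 212.
So P_s = 173 and the quantity traded is Q = 4418 - 6(212) = 3146.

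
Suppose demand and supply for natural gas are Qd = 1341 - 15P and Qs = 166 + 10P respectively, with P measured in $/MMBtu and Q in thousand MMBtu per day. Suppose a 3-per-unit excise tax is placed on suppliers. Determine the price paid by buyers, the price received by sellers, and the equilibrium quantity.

Suppliers keep P_s = P_b - 3 per unit, so supply in terms of the buyer price is Qs = 136 + 10P_b.
Equate demand and the shifted supply: 1341 - 15P_b = 136 + 10P_b, giving 25P_b = 1205, so P_b = 48.2.
So P_s = 45.2 and the quantity traded is Q = 1341 - 15(48.2) = 618.

P_b = 48.2, P_s = 45.2, Q = 618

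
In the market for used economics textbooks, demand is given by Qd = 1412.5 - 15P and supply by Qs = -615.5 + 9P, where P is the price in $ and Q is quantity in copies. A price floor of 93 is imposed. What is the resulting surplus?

At P = 93: Qd = 17.5 and Qs = 221.5.
Surplus = Qs - Qd = 221.5 - 17.5 = 204.

Surplus = 204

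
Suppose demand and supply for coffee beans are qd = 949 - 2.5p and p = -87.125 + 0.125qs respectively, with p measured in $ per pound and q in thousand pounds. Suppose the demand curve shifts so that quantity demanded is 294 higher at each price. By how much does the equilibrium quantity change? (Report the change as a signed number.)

Solving each curve for q: qs = 697 + 8p.
At equilibrium qd = qs, so 949 - 2.5p = 697 + 8p; collecting terms, 252 = 10.5p and p* = 24.
Then q* = 949 - 2.5(24) = 889.
After the shift, demand is qd = 1243 - 2.5p.
Re-solving, 10.5p = 546 gives p = 52 and q = 1113.
Δq = 1113 - 889 = 224.

Δq = 224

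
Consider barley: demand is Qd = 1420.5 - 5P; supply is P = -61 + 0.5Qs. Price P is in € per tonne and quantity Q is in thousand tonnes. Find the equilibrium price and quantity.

Rewriting in direct form: Qs = 122 + 2P.
The market clears where 1420.5 - 5P = 122 + 2P. Rearranging, 7P = 1298.5, hence P* = 185.5.
Then Q* = 1420.5 - 5(185.5) = 493.

P* = 185.5, Q* = 493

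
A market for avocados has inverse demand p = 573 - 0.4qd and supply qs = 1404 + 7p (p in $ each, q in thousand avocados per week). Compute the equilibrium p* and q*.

p* = 3, q* = 1425

In direct form, qd = 1432.5 - 2.5p.
Set qd = qs: 1432.5 - 2.5p = 1404 + 7p, so 28.5 = 9.5p and p* = 3.
Substitute back: q* = 1432.5 - 2.5(3) = 1425.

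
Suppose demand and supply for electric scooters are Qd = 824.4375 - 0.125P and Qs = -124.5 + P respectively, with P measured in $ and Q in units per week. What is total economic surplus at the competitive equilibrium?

Total surplus = 2326324.5

Set Qd = Qs: 824.4375 - 0.125P = -124.5 + P, so 948.9375 = 1.125P and P* = 843.5.
Plugging P* into demand: Q* = 824.4375 - 0.125(843.5) = 719.
Demand choke price = 6595.5; supply choke price = 124.5. CS = ½(6595.5 - 843.5)(719) = 2067844; PS = ½(843.5 - 124.5)(719) = 258480.5. Total surplus = 2326324.5.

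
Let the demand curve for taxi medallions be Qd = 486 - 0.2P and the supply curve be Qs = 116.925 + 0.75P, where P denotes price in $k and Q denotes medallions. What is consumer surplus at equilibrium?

Equating demand and supply, 486 - 0.2P = 116.925 + 0.75P gives 0.95P = 369.075, so P* = 388.5.
From the demand curve, Q* = 486 - 0.2(388.5) = 408.3.
Demand choke price (Qd = 0): P = 486/0.2 = 2430. Consumer surplus = ½ × (2430 - 388.5) × 408.3 = 416772.225.

Consumer surplus = 416772.225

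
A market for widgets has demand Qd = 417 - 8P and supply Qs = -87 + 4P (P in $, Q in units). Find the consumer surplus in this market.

The market clears where 417 - 8P = -87 + 4P. Rearranging, 12P = 504, hence P* = 42.
Then Q* = 417 - 8(42) = 81.
Demand choke price (Qd = 0): P = 417/8 = 52.125. Consumer surplus = ½ × (52.125 - 42) × 81 = 410.0625.

Consumer surplus = 410.0625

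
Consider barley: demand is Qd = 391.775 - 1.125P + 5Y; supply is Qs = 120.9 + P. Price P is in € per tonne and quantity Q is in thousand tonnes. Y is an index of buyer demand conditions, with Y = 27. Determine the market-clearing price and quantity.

With Y = 27, demand is Qd = 526.775 - 1.125P.
Equating demand and supply, 526.775 - 1.125P = 120.9 + P gives 2.125P = 405.875, so P* = 191.
From the demand curve, Q* = 526.775 - 1.125(191) = 311.9.

P* = 191, Q* = 311.9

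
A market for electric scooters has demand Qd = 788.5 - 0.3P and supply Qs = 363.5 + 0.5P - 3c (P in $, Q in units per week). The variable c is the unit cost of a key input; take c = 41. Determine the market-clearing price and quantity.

P* = 685, Q* = 583

With c = 41, supply is Qs = 240.5 + 0.5P.
Equating demand and supply, 788.5 - 0.3P = 240.5 + 0.5P gives 0.8P = 548, so P* = 685.
Plugging P* into demand: Q* = 788.5 - 0.3(685) = 583.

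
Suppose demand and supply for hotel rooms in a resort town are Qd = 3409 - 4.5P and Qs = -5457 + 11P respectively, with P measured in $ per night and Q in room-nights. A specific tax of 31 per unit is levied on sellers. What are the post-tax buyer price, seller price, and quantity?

The tax drives a wedge P_b - P_s = 31. Substituting P_s = P_b - 31 into supply: Qs = -5798 + 11P_b.
Equate demand and the shifted supply: 3409 - 4.5P_b = -5798 + 11P_b, giving 15.5P_b = 9207, so P_b = 594.
Then P_s = 594 - 31 = 563 and Q = 3409 - 4.5(594) = 736.

P_b = 594, P_s = 563, Q = 736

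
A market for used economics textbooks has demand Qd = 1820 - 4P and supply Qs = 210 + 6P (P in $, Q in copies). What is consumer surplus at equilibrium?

Consumer surplus = 172872

Equating demand and supply, 1820 - 4P = 210 + 6P gives 10P = 1610, so P* = 161.
Then Q* = 1820 - 4(161) = 1176.
Demand choke price (Qd = 0): P = 1820/4 = 455. Consumer surplus = ½ × (455 - 161) × 1176 = 172872.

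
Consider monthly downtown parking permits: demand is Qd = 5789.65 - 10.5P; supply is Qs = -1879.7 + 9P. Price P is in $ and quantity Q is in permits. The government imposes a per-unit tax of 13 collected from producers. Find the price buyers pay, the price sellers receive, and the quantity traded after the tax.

Producers keep P_s = P_b - 13 per unit, so supply in terms of the buyer price is Qs = -1996.7 + 9P_b.
Equate demand and the shifted supply: 5789.65 - 10.5P_b = -1996.7 + 9P_b, giving 19.5P_b = 7786.35, so P_b = 399.3.
Then P_s = 399.3 - 13 = 386.3 and Q = 5789.65 - 10.5(399.3) = 1597.

P_b = 399.3, P_s = 386.3, Q = 1597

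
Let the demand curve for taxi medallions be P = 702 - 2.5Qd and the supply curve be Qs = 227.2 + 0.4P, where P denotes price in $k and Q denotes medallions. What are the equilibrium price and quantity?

P* = 67, Q* = 254

Inverting to quantity form: Qd = 280.8 - 0.4P.
The market clears where 280.8 - 0.4P = 227.2 + 0.4P. Rearranging, 0.8P = 53.6, hence P* = 67.
Plugging P* into demand: Q* = 280.8 - 0.4(67) = 254.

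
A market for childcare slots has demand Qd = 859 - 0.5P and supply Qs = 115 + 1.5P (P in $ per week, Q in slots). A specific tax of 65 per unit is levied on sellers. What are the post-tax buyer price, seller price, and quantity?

P_b = 420.75, P_s = 355.75, Q = 648.625

Sellers keep P_s = P_b - 65 per unit, so supply in terms of the buyer price is Qs = 17.5 + 1.5P_b.
Set Qd = Qs: 859 - 0.5P_b = 17.5 + 1.5P_b, so 841.5 = 2P_b and P_b = 420.75.
So P_s = 355.75 and the quantity traded is Q = 859 - 0.5(420.75) = 648.625.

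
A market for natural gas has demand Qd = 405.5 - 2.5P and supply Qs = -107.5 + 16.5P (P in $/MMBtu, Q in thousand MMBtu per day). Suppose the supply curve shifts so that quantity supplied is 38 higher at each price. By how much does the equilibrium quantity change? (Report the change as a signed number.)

At equilibrium Qd = Qs, so 405.5 - 2.5P = -107.5 + 16.5P; collecting terms, 513 = 19P and P* = 27.
From the demand curve, Q* = 405.5 - 2.5(27) = 338.
After the shift, supply is Qs = -69.5 + 16.5P.
The new intersection has 475 = 19P, i.e. P = 25, Q = 343.
ΔQ = 343 - 338 = 5.

ΔQ = 5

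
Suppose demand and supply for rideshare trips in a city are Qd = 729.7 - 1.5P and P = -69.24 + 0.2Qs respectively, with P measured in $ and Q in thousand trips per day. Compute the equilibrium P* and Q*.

Solving each curve for Q: Qs = 346.2 + 5P.
At equilibrium Qd = Qs, so 729.7 - 1.5P = 346.2 + 5P; collecting terms, 383.5 = 6.5P and P* = 59.
From the demand curve, Q* = 729.7 - 1.5(59) = 641.2.

P* = 59, Q* = 641.2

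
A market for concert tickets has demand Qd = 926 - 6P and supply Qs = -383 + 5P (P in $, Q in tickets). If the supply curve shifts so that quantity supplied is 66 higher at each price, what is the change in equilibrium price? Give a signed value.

At equilibrium Qd = Qs, so 926 - 6P = -383 + 5P; collecting terms, 1309 = 11P and P* = 119.
Then Q* = 926 - 6(119) = 212.
After the shift, supply is Qs = -317 + 5P.
The new intersection has 1243 = 11P, i.e. P = 113, Q = 248.
ΔP = 113 - 119 = -6.

ΔP = -6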